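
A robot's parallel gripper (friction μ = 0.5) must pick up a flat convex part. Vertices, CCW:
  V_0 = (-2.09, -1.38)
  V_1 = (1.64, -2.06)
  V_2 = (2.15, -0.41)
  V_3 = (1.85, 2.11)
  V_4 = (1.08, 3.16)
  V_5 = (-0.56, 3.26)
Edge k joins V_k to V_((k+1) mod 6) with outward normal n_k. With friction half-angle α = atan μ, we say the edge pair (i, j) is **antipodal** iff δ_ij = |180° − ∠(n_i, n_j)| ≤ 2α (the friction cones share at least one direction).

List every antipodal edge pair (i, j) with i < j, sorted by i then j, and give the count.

α = atan 0.5 = 26.57°;  2α = 53.13°
n_0 = (-0.1793, -0.9838)
n_1 = (+0.9554, -0.2953)
n_2 = (+0.9930, +0.1182)
n_3 = (+0.8064, +0.5914)
n_4 = (+0.0609, +0.9981)
n_5 = (-0.9497, +0.3132)
  (0,1): δ = 96.84°  ·
  (0,2): δ = 72.88°  ·
  (0,3): δ = 43.41°  ✓
  (0,4): δ = 6.84°  ✓
  (0,5): δ = 82.08°  ·
  (1,2): δ = 156.04°  ·
  (1,3): δ = 126.57°  ·
  (1,4): δ = 76.31°  ·
  (1,5): δ = 1.07°  ✓
  (2,3): δ = 150.54°  ·
  (2,4): δ = 100.28°  ·
  (2,5): δ = 25.04°  ✓
  (3,4): δ = 129.74°  ·
  (3,5): δ = 54.50°  ·
  (4,5): δ = 104.76°  ·
antipodal pairs: 4

count = 4; pairs: (0,3), (0,4), (1,5), (2,5)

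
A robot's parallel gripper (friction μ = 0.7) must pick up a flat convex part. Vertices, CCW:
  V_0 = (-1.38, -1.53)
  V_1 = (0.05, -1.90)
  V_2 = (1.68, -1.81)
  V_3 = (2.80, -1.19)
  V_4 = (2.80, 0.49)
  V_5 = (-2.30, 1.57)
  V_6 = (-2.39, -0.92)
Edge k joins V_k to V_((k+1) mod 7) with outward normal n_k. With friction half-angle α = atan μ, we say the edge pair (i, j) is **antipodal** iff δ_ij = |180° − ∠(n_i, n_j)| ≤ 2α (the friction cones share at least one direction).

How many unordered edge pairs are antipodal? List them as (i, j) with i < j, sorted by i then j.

count = 7; pairs: (0,4), (1,4), (2,4), (2,5), (3,5), (3,6), (4,6)

α = atan 0.7 = 34.99°;  2α = 69.98°
n_0 = (-0.2505, -0.9681)
n_1 = (+0.0551, -0.9985)
n_2 = (+0.4843, -0.8749)
n_3 = (+1.0000, -0.0000)
n_4 = (+0.2072, +0.9783)
n_5 = (-0.9993, +0.0361)
n_6 = (-0.5170, -0.8560)
  (0,1): δ = 162.33°  ·
  (0,2): δ = 136.53°  ·
  (0,3): δ = 75.49°  ·
  (0,4): δ = 2.55°  ✓
  (0,5): δ = 102.44°  ·
  (0,6): δ = 163.38°  ·
  (1,2): δ = 154.19°  ·
  (1,3): δ = 93.16°  ·
  (1,4): δ = 15.12°  ✓
  (1,5): δ = 84.77°  ·
  (1,6): δ = 145.71°  ·
  (2,3): δ = 118.97°  ·
  (2,4): δ = 40.92°  ✓
  (2,5): δ = 58.96°  ✓
  (2,6): δ = 119.90°  ·
  (3,4): δ = 101.96°  ·
  (3,5): δ = 2.07°  ✓
  (3,6): δ = 58.87°  ✓
  (4,5): δ = 80.11°  ·
  (4,6): δ = 19.17°  ✓
  (5,6): δ = 119.06°  ·
antipodal pairs: 7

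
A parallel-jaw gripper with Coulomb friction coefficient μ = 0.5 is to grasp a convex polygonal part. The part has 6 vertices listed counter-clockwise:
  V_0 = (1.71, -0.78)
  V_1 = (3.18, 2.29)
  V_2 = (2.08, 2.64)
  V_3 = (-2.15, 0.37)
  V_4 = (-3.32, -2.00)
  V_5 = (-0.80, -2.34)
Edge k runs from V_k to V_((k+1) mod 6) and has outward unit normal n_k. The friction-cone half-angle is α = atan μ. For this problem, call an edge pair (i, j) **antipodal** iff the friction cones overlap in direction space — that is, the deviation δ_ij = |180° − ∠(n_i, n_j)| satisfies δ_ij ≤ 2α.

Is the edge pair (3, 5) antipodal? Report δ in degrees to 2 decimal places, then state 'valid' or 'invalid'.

δ = 31.86°, valid

α = atan 0.5 = 26.57°;  2α = 53.13°
edge 3: e_3 = (-1.17, -2.37);  n_3 = (-0.8967, +0.4427)
edge 5: e_5 = (+2.51, +1.56);  n_5 = (+0.5279, -0.8493)
∠(n_3, n_5) = 148.14°
δ = |180° − 148.14°| = 31.86°
31.86° ≤ 2α = 53.13°  →  valid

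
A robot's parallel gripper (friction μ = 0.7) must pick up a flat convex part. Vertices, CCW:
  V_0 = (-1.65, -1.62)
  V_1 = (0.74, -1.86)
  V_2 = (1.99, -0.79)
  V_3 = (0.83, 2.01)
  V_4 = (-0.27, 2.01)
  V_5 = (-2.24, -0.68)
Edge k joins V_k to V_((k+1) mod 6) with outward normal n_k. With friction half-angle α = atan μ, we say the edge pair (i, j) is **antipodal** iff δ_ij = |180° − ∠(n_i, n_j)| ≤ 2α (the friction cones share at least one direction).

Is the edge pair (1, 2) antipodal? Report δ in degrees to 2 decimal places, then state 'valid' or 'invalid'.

δ = 108.06°, invalid

α = atan 0.7 = 34.99°;  2α = 69.98°
edge 1: e_1 = (+1.25, +1.07);  n_1 = (+0.6503, -0.7597)
edge 2: e_2 = (-1.16, +2.80);  n_2 = (+0.9239, +0.3827)
∠(n_1, n_2) = 71.94°
δ = |180° − 71.94°| = 108.06°
108.06° > 2α = 69.98°  →  invalid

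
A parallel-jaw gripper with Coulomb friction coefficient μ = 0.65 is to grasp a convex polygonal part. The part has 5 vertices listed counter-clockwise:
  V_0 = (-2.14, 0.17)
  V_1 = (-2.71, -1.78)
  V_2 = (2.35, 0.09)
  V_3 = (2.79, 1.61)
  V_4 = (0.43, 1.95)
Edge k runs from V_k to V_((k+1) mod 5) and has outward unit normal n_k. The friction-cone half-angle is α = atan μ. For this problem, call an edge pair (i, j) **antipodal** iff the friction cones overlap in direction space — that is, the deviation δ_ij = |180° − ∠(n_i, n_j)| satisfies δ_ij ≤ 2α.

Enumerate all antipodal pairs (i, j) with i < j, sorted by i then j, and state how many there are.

α = atan 0.65 = 33.02°;  2α = 66.05°
n_0 = (-0.9598, +0.2806)
n_1 = (+0.3467, -0.9380)
n_2 = (+0.9606, -0.2781)
n_3 = (+0.1426, +0.9898)
n_4 = (-0.5694, +0.8221)
  (0,1): δ = 53.42°  ✓
  (0,2): δ = 0.15°  ✓
  (0,3): δ = 98.10°  ·
  (0,4): δ = 141.00°  ·
  (1,2): δ = 126.43°  ·
  (1,3): δ = 28.48°  ✓
  (1,4): δ = 14.42°  ✓
  (2,3): δ = 82.05°  ·
  (2,4): δ = 39.15°  ✓
  (3,4): δ = 137.10°  ·
antipodal pairs: 5

count = 5; pairs: (0,1), (0,2), (1,3), (1,4), (2,4)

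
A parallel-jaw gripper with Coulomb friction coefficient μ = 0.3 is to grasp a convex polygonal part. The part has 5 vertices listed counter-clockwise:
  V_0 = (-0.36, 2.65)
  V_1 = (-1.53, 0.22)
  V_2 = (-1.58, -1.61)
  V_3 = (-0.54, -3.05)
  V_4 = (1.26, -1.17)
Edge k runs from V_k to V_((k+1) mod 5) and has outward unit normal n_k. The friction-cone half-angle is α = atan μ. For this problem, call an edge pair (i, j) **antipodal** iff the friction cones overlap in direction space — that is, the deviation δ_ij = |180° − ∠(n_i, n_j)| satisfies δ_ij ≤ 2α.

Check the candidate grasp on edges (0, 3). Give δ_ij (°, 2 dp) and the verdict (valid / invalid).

δ = 18.04°, valid

α = atan 0.3 = 16.70°;  2α = 33.40°
edge 0: e_0 = (-1.17, -2.43);  n_0 = (-0.9010, +0.4338)
edge 3: e_3 = (+1.80, +1.88);  n_3 = (+0.7223, -0.6916)
∠(n_0, n_3) = 161.96°
δ = |180° − 161.96°| = 18.04°
18.04° ≤ 2α = 33.40°  →  valid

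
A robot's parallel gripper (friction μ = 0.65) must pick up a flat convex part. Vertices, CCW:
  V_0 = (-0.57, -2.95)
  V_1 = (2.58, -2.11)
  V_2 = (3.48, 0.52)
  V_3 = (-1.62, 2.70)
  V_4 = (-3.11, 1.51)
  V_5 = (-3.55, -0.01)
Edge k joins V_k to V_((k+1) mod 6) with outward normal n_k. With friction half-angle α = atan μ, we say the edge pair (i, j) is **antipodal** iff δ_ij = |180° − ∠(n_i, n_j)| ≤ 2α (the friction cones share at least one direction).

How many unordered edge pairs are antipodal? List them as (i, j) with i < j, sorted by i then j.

count = 7; pairs: (0,2), (0,3), (0,4), (1,3), (1,4), (1,5), (2,5)

α = atan 0.65 = 33.02°;  2α = 66.05°
n_0 = (+0.2577, -0.9662)
n_1 = (+0.9461, -0.3238)
n_2 = (+0.3930, +0.9195)
n_3 = (-0.6241, +0.7814)
n_4 = (-0.9606, +0.2781)
n_5 = (-0.7023, -0.7119)
  (0,1): δ = 123.82°  ·
  (0,2): δ = 38.08°  ✓
  (0,3): δ = 23.68°  ✓
  (0,4): δ = 58.92°  ✓
  (0,5): δ = 120.46°  ·
  (1,2): δ = 94.25°  ·
  (1,3): δ = 32.50°  ✓
  (1,4): δ = 2.75°  ✓
  (1,5): δ = 64.28°  ✓
  (2,3): δ = 118.24°  ·
  (2,4): δ = 83.00°  ·
  (2,5): δ = 21.47°  ✓
  (3,4): δ = 144.76°  ·
  (3,5): δ = 83.23°  ·
  (4,5): δ = 118.47°  ·
antipodal pairs: 7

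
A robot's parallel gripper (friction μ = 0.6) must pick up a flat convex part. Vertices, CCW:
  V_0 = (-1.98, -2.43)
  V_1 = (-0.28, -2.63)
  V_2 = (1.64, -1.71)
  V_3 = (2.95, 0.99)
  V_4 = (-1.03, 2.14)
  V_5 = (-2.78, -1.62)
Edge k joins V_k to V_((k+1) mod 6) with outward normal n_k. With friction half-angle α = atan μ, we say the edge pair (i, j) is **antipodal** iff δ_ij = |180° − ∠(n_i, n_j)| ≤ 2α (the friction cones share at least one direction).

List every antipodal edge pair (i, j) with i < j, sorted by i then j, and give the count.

α = atan 0.6 = 30.96°;  2α = 61.93°
n_0 = (-0.1168, -0.9932)
n_1 = (+0.4321, -0.9018)
n_2 = (+0.8997, -0.4365)
n_3 = (+0.2776, +0.9607)
n_4 = (-0.9066, +0.4220)
n_5 = (-0.7115, -0.7027)
  (0,1): δ = 147.69°  ·
  (0,2): δ = 109.17°  ·
  (0,3): δ = 9.41°  ✓
  (0,4): δ = 71.75°  ·
  (0,5): δ = 141.35°  ·
  (1,2): δ = 141.48°  ·
  (1,3): δ = 41.72°  ✓
  (1,4): δ = 39.44°  ✓
  (1,5): δ = 109.04°  ·
  (2,3): δ = 80.23°  ·
  (2,4): δ = 0.92°  ✓
  (2,5): δ = 70.53°  ·
  (3,4): δ = 98.84°  ·
  (3,5): δ = 29.24°  ✓
  (4,5): δ = 110.40°  ·
antipodal pairs: 5

count = 5; pairs: (0,3), (1,3), (1,4), (2,4), (3,5)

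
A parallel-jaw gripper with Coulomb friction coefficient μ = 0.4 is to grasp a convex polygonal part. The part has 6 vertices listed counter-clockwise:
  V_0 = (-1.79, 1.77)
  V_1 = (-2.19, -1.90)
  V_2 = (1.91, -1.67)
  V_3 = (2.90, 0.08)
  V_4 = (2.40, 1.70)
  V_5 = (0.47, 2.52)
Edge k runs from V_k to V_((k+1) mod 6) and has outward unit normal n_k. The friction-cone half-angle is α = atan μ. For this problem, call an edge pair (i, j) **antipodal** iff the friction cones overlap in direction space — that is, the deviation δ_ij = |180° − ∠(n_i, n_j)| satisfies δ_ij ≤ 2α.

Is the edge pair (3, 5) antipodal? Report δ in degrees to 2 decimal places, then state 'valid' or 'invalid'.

δ = 88.79°, invalid

α = atan 0.4 = 21.80°;  2α = 43.60°
edge 3: e_3 = (-0.50, +1.62);  n_3 = (+0.9555, +0.2949)
edge 5: e_5 = (-2.26, -0.75);  n_5 = (-0.3150, +0.9491)
∠(n_3, n_5) = 91.21°
δ = |180° − 91.21°| = 88.79°
88.79° > 2α = 43.60°  →  invalid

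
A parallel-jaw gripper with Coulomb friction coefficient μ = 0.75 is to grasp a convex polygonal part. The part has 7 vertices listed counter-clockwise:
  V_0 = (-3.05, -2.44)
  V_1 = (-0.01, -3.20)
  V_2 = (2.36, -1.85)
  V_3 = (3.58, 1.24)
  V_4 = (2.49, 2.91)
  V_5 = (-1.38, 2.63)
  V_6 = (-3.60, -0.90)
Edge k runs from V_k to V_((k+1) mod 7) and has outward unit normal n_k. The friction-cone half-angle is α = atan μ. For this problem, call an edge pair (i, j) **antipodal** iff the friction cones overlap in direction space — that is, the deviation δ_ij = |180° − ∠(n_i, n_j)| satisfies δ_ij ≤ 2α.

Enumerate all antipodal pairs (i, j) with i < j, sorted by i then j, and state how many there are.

α = atan 0.75 = 36.87°;  2α = 73.74°
n_0 = (-0.2425, -0.9701)
n_1 = (+0.4950, -0.8689)
n_2 = (+0.9301, -0.3672)
n_3 = (+0.8374, +0.5466)
n_4 = (-0.0722, +0.9974)
n_5 = (-0.8465, +0.5324)
n_6 = (-0.9417, -0.3363)
  (0,1): δ = 136.30°  ·
  (0,2): δ = 97.51°  ·
  (0,3): δ = 42.83°  ✓
  (0,4): δ = 18.17°  ✓
  (0,5): δ = 71.87°  ✓
  (0,6): δ = 123.69°  ·
  (1,2): δ = 141.21°  ·
  (1,3): δ = 86.53°  ·
  (1,4): δ = 25.53°  ✓
  (1,5): δ = 28.17°  ✓
  (1,6): δ = 79.99°  ·
  (2,3): δ = 125.32°  ·
  (2,4): δ = 64.32°  ✓
  (2,5): δ = 10.62°  ✓
  (2,6): δ = 41.20°  ✓
  (3,4): δ = 118.99°  ·
  (3,5): δ = 65.30°  ✓
  (3,6): δ = 13.48°  ✓
  (4,5): δ = 126.30°  ·
  (4,6): δ = 74.48°  ·
  (5,6): δ = 128.18°  ·
antipodal pairs: 10

count = 10; pairs: (0,3), (0,4), (0,5), (1,4), (1,5), (2,4), (2,5), (2,6), (3,5), (3,6)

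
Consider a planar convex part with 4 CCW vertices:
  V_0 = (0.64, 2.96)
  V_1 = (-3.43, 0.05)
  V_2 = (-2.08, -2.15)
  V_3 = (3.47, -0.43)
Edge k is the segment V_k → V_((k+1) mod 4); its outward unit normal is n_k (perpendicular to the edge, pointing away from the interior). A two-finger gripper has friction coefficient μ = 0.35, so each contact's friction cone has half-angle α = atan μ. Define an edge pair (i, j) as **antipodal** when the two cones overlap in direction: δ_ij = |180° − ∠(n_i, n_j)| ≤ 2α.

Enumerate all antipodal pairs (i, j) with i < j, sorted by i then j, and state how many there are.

α = atan 0.35 = 19.29°;  2α = 38.58°
n_0 = (-0.5816, +0.8135)
n_1 = (-0.8523, -0.5230)
n_2 = (+0.2960, -0.9552)
n_3 = (+0.7677, +0.6409)
  (0,1): δ = 94.03°  ·
  (0,2): δ = 18.35°  ✓
  (0,3): δ = 94.29°  ·
  (1,2): δ = 104.32°  ·
  (1,3): δ = 8.32°  ✓
  (2,3): δ = 67.36°  ·
antipodal pairs: 2

count = 2; pairs: (0,2), (1,3)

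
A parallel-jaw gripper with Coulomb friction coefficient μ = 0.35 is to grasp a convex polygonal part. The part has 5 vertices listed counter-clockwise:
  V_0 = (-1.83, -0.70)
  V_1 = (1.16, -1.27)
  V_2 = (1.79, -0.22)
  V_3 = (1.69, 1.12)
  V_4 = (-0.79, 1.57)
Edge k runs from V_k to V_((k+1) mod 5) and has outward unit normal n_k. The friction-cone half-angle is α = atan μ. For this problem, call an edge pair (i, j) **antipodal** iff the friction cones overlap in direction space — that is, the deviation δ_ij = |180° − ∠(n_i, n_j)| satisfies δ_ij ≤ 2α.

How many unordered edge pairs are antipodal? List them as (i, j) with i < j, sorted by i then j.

α = atan 0.35 = 19.29°;  2α = 38.58°
n_0 = (-0.1873, -0.9823)
n_1 = (+0.8575, -0.5145)
n_2 = (+0.9972, +0.0744)
n_3 = (+0.1785, +0.9839)
n_4 = (-0.9091, +0.4165)
  (0,1): δ = 110.17°  ·
  (0,2): δ = 74.94°  ·
  (0,3): δ = 0.51°  ✓
  (0,4): δ = 76.18°  ·
  (1,2): δ = 144.77°  ·
  (1,3): δ = 69.32°  ·
  (1,4): δ = 6.35°  ✓
  (2,3): δ = 104.55°  ·
  (2,4): δ = 28.88°  ✓
  (3,4): δ = 104.33°  ·
antipodal pairs: 3

count = 3; pairs: (0,3), (1,4), (2,4)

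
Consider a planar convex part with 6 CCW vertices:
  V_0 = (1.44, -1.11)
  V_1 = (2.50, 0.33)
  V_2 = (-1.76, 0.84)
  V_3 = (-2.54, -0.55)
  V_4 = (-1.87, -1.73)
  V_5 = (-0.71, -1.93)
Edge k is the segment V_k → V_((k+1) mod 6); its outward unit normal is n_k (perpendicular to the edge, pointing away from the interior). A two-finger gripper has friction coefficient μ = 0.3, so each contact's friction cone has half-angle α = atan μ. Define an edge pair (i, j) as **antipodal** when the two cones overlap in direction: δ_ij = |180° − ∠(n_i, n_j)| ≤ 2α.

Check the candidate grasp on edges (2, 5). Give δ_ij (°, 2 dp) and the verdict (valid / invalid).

α = atan 0.3 = 16.70°;  2α = 33.40°
edge 2: e_2 = (-0.78, -1.39);  n_2 = (-0.8721, +0.4894)
edge 5: e_5 = (+2.15, +0.82);  n_5 = (+0.3564, -0.9343)
∠(n_2, n_5) = 140.18°
δ = |180° − 140.18°| = 39.82°
39.82° > 2α = 33.40°  →  invalid

δ = 39.82°, invalid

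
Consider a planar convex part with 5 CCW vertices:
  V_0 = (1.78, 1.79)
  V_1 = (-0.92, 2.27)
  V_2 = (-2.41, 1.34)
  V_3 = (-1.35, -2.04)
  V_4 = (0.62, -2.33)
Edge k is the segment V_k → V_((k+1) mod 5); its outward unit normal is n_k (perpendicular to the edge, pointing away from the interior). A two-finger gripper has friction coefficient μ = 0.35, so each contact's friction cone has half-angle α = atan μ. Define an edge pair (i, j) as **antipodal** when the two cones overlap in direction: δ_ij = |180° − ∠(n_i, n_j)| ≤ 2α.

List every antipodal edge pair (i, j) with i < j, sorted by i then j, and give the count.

α = atan 0.35 = 19.29°;  2α = 38.58°
n_0 = (+0.1750, +0.9846)
n_1 = (-0.5295, +0.8483)
n_2 = (-0.9542, -0.2992)
n_3 = (-0.1456, -0.9893)
n_4 = (+0.9626, -0.2710)
  (0,1): δ = 137.95°  ·
  (0,2): δ = 62.51°  ·
  (0,3): δ = 1.71°  ✓
  (0,4): δ = 84.36°  ·
  (1,2): δ = 104.56°  ·
  (1,3): δ = 40.35°  ·
  (1,4): δ = 42.30°  ·
  (2,3): δ = 115.79°  ·
  (2,4): δ = 33.14°  ✓
  (3,4): δ = 97.35°  ·
antipodal pairs: 2

count = 2; pairs: (0,3), (2,4)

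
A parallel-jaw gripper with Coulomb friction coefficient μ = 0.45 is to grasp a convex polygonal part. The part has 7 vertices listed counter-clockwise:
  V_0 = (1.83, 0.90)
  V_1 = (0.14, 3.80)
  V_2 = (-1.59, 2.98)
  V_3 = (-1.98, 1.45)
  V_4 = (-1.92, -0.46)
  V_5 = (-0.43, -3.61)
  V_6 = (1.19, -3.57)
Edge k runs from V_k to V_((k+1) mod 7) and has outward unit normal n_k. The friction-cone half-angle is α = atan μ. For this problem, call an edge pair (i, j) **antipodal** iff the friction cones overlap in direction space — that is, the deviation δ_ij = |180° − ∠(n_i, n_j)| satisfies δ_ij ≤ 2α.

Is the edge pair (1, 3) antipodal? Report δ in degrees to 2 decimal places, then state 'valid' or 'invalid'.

δ = 113.56°, invalid

α = atan 0.45 = 24.23°;  2α = 48.46°
edge 1: e_1 = (-1.73, -0.82);  n_1 = (-0.4283, +0.9036)
edge 3: e_3 = (+0.06, -1.91);  n_3 = (-0.9995, -0.0314)
∠(n_1, n_3) = 66.44°
δ = |180° − 66.44°| = 113.56°
113.56° > 2α = 48.46°  →  invalid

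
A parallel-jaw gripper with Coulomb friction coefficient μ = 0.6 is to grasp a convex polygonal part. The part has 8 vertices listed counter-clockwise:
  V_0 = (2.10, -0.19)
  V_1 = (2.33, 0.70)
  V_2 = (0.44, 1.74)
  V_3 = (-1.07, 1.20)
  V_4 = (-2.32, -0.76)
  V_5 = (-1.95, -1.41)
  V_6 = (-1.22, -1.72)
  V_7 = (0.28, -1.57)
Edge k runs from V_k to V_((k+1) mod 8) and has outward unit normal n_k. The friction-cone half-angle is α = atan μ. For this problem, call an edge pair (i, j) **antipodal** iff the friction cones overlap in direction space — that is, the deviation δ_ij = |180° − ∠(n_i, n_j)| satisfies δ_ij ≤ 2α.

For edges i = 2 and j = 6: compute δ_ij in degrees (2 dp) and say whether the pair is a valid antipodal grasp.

α = atan 0.6 = 30.96°;  2α = 61.93°
edge 2: e_2 = (-1.51, -0.54);  n_2 = (-0.3367, +0.9416)
edge 6: e_6 = (+1.50, +0.15);  n_6 = (+0.0995, -0.9950)
∠(n_2, n_6) = 166.03°
δ = |180° − 166.03°| = 13.97°
13.97° ≤ 2α = 61.93°  →  valid

δ = 13.97°, valid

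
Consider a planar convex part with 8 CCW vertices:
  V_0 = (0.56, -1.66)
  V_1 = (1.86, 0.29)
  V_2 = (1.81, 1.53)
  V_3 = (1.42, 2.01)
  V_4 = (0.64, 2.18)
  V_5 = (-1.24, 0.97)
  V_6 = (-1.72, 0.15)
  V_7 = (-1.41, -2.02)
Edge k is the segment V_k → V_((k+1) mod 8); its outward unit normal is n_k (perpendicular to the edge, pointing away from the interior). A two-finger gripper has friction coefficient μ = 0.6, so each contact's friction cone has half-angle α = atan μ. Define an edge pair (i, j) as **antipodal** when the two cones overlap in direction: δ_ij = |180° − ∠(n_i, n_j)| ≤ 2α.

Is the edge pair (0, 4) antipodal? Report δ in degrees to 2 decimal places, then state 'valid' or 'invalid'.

δ = 23.54°, valid

α = atan 0.6 = 30.96°;  2α = 61.93°
edge 0: e_0 = (+1.30, +1.95);  n_0 = (+0.8321, -0.5547)
edge 4: e_4 = (-1.88, -1.21);  n_4 = (-0.5412, +0.8409)
∠(n_0, n_4) = 156.46°
δ = |180° − 156.46°| = 23.54°
23.54° ≤ 2α = 61.93°  →  valid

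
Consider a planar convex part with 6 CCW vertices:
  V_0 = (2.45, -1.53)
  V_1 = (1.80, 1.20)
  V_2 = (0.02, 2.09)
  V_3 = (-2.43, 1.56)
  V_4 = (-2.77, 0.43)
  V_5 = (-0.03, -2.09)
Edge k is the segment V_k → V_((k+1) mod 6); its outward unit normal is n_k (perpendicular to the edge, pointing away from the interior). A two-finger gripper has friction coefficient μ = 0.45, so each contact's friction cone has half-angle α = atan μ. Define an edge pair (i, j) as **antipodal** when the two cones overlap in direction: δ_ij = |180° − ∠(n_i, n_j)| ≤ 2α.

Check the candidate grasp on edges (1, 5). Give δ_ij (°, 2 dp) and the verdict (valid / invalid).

α = atan 0.45 = 24.23°;  2α = 48.46°
edge 1: e_1 = (-1.78, +0.89);  n_1 = (+0.4472, +0.8944)
edge 5: e_5 = (+2.48, +0.56);  n_5 = (+0.2203, -0.9754)
∠(n_1, n_5) = 140.71°
δ = |180° − 140.71°| = 39.29°
39.29° ≤ 2α = 48.46°  →  valid

δ = 39.29°, valid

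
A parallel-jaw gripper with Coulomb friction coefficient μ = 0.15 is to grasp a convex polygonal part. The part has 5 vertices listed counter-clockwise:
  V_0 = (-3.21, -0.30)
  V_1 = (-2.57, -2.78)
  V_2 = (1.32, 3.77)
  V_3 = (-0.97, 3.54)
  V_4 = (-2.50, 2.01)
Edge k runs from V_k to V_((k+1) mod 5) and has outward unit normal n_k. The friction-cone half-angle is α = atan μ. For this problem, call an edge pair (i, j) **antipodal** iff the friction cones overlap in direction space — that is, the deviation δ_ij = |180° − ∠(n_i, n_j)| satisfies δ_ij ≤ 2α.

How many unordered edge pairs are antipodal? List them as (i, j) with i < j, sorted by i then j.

α = atan 0.15 = 8.53°;  2α = 17.06°
n_0 = (-0.9683, -0.2499)
n_1 = (+0.8598, -0.5106)
n_2 = (-0.0999, +0.9950)
n_3 = (-0.7071, +0.7071)
n_4 = (-0.9559, +0.2938)
  (0,1): δ = 45.18°  ·
  (0,2): δ = 81.27°  ·
  (0,3): δ = 120.53°  ·
  (0,4): δ = 148.44°  ·
  (1,2): δ = 53.56°  ·
  (1,3): δ = 14.29°  ✓
  (1,4): δ = 13.62°  ✓
  (2,3): δ = 140.74°  ·
  (2,4): δ = 112.82°  ·
  (3,4): δ = 152.09°  ·
antipodal pairs: 2

count = 2; pairs: (1,3), (1,4)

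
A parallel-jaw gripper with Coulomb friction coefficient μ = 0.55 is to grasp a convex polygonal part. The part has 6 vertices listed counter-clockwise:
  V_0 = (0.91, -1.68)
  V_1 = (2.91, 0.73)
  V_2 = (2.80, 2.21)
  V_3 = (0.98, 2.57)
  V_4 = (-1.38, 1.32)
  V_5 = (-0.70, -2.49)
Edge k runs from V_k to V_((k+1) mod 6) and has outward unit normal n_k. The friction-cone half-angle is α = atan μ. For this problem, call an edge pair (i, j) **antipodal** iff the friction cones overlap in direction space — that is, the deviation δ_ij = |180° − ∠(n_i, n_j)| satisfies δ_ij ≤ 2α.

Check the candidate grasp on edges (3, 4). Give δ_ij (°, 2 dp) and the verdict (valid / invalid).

α = atan 0.55 = 28.81°;  2α = 57.62°
edge 3: e_3 = (-2.36, -1.25);  n_3 = (-0.4681, +0.8837)
edge 4: e_4 = (+0.68, -3.81);  n_4 = (-0.9844, -0.1757)
∠(n_3, n_4) = 72.21°
δ = |180° − 72.21°| = 107.79°
107.79° > 2α = 57.62°  →  invalid

δ = 107.79°, invalid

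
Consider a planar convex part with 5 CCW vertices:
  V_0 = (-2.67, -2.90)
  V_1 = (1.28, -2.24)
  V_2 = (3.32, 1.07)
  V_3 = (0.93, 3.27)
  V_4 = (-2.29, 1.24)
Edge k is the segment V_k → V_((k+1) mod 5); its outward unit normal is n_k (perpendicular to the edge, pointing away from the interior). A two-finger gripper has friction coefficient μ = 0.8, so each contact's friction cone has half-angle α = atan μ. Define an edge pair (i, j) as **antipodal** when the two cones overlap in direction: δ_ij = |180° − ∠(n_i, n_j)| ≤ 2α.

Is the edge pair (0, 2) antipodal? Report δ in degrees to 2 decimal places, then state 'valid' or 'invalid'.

δ = 52.12°, valid

α = atan 0.8 = 38.66°;  2α = 77.32°
edge 0: e_0 = (+3.95, +0.66);  n_0 = (+0.1648, -0.9863)
edge 2: e_2 = (-2.39, +2.20);  n_2 = (+0.6773, +0.7357)
∠(n_0, n_2) = 127.88°
δ = |180° − 127.88°| = 52.12°
52.12° ≤ 2α = 77.32°  →  valid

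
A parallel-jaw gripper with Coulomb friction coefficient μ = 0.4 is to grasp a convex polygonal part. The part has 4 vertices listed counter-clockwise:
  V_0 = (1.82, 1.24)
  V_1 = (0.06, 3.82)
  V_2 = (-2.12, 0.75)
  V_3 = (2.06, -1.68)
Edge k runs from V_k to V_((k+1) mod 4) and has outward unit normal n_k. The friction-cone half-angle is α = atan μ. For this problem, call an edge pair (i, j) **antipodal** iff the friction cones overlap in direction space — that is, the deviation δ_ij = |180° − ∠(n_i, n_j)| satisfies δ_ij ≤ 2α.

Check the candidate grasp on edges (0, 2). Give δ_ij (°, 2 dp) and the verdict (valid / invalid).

δ = 25.53°, valid

α = atan 0.4 = 21.80°;  2α = 43.60°
edge 0: e_0 = (-1.76, +2.58);  n_0 = (+0.8261, +0.5635)
edge 2: e_2 = (+4.18, -2.43);  n_2 = (-0.5026, -0.8645)
∠(n_0, n_2) = 154.47°
δ = |180° − 154.47°| = 25.53°
25.53° ≤ 2α = 43.60°  →  valid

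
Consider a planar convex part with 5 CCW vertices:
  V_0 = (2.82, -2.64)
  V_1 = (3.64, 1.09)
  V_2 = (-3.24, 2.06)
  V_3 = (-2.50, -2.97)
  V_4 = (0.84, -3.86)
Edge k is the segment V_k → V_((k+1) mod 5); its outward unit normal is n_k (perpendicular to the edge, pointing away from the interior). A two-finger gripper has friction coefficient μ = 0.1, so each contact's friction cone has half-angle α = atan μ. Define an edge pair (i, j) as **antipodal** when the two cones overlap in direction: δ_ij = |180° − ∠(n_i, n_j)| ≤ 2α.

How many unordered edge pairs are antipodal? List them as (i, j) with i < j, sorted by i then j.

count = 1; pairs: (1,3)

α = atan 0.1 = 5.71°;  2α = 11.42°
n_0 = (+0.9767, -0.2147)
n_1 = (+0.1396, +0.9902)
n_2 = (-0.9894, -0.1456)
n_3 = (-0.2575, -0.9663)
n_4 = (+0.5246, -0.8514)
  (0,1): δ = 85.63°  ·
  (0,2): δ = 20.77°  ·
  (0,3): δ = 87.48°  ·
  (0,4): δ = 134.04°  ·
  (1,2): δ = 73.61°  ·
  (1,3): δ = 6.90°  ✓
  (1,4): δ = 39.66°  ·
  (2,3): δ = 113.29°  ·
  (2,4): δ = 66.73°  ·
  (3,4): δ = 133.44°  ·
antipodal pairs: 1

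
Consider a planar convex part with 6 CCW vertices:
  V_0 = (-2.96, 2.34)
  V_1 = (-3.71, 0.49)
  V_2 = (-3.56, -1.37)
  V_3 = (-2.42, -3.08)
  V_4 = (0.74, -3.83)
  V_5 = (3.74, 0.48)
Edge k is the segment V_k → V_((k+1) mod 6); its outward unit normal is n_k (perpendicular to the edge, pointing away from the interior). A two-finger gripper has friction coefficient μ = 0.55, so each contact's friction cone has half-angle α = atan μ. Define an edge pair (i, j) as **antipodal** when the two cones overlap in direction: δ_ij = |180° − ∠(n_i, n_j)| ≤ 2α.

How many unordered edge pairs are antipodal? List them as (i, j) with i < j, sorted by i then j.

α = atan 0.55 = 28.81°;  2α = 57.62°
n_0 = (-0.9267, +0.3757)
n_1 = (-0.9968, -0.0804)
n_2 = (-0.8321, -0.5547)
n_3 = (-0.2309, -0.9730)
n_4 = (+0.8207, -0.5713)
n_5 = (+0.2675, +0.9636)
  (0,1): δ = 153.32°  ·
  (0,2): δ = 124.24°  ·
  (0,3): δ = 81.28°  ·
  (0,4): δ = 12.77°  ✓
  (0,5): δ = 96.55°  ·
  (1,2): δ = 150.92°  ·
  (1,3): δ = 107.96°  ·
  (1,4): δ = 39.45°  ✓
  (1,5): δ = 69.87°  ·
  (2,3): δ = 137.04°  ·
  (2,4): δ = 68.53°  ·
  (2,5): δ = 40.79°  ✓
  (3,4): δ = 111.49°  ·
  (3,5): δ = 2.16°  ✓
  (4,5): δ = 70.68°  ·
antipodal pairs: 4

count = 4; pairs: (0,4), (1,4), (2,5), (3,5)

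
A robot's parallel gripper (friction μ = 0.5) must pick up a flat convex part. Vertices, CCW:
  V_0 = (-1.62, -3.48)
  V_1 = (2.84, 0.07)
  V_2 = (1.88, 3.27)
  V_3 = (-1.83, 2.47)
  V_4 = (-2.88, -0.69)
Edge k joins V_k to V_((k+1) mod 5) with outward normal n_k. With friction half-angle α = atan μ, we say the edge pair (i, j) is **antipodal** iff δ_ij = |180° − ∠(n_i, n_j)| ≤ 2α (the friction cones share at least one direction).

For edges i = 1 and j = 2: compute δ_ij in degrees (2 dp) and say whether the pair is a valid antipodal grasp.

α = atan 0.5 = 26.57°;  2α = 53.13°
edge 1: e_1 = (-0.96, +3.20);  n_1 = (+0.9578, +0.2873)
edge 2: e_2 = (-3.71, -0.80);  n_2 = (-0.2108, +0.9775)
∠(n_1, n_2) = 85.47°
δ = |180° − 85.47°| = 94.53°
94.53° > 2α = 53.13°  →  invalid

δ = 94.53°, invalid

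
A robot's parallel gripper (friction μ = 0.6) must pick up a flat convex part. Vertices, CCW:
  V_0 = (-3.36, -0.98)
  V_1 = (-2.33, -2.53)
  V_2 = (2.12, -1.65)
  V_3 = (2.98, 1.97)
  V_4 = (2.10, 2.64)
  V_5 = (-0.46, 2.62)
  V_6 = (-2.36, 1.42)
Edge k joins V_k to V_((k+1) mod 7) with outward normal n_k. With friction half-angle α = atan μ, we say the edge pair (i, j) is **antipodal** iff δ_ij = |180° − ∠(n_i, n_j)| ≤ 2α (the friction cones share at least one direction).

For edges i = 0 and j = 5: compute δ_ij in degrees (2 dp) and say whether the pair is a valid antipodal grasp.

δ = 88.67°, invalid

α = atan 0.6 = 30.96°;  2α = 61.93°
edge 0: e_0 = (+1.03, -1.55);  n_0 = (-0.8329, -0.5535)
edge 5: e_5 = (-1.90, -1.20);  n_5 = (-0.5340, +0.8455)
∠(n_0, n_5) = 91.33°
δ = |180° − 91.33°| = 88.67°
88.67° > 2α = 61.93°  →  invalid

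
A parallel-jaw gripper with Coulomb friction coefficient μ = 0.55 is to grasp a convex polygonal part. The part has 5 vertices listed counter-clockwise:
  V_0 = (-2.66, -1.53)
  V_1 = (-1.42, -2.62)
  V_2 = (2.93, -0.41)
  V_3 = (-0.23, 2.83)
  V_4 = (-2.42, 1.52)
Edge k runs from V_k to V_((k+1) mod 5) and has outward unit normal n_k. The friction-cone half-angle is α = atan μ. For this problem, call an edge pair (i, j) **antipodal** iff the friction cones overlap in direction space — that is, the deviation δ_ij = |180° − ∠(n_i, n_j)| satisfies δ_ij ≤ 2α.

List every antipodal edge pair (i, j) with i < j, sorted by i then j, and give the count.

count = 3; pairs: (0,2), (1,3), (2,4)

α = atan 0.55 = 28.81°;  2α = 57.62°
n_0 = (-0.6602, -0.7511)
n_1 = (+0.4529, -0.8915)
n_2 = (+0.7159, +0.6982)
n_3 = (-0.5133, +0.8582)
n_4 = (-0.9969, +0.0784)
  (0,1): δ = 111.75°  ·
  (0,2): δ = 4.40°  ✓
  (0,3): δ = 72.20°  ·
  (0,4): δ = 126.82°  ·
  (1,2): δ = 72.65°  ·
  (1,3): δ = 3.95°  ✓
  (1,4): δ = 58.57°  ·
  (2,3): δ = 103.40°  ·
  (2,4): δ = 48.78°  ✓
  (3,4): δ = 125.39°  ·
antipodal pairs: 3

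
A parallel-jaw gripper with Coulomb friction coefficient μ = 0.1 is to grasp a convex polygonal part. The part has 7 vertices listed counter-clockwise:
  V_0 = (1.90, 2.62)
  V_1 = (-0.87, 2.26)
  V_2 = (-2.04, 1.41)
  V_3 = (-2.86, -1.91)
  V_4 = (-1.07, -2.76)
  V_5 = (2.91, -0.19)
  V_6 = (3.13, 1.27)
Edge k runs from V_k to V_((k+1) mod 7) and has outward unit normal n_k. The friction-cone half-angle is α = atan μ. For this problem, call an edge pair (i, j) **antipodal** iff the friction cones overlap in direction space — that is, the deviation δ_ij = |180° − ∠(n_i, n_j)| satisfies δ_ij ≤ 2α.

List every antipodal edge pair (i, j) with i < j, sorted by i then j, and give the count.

count = 2; pairs: (1,4), (2,5)

α = atan 0.1 = 5.71°;  2α = 11.42°
n_0 = (-0.1289, +0.9917)
n_1 = (-0.5878, +0.8090)
n_2 = (-0.9708, +0.2398)
n_3 = (-0.4290, -0.9033)
n_4 = (+0.5425, -0.8401)
n_5 = (+0.9888, -0.1490)
n_6 = (+0.7392, +0.6735)
  (0,1): δ = 151.41°  ·
  (0,2): δ = 111.28°  ·
  (0,3): δ = 32.81°  ·
  (0,4): δ = 25.45°  ·
  (0,5): δ = 74.03°  ·
  (0,6): δ = 124.93°  ·
  (1,2): δ = 139.87°  ·
  (1,3): δ = 61.40°  ·
  (1,4): δ = 3.15°  ✓
  (1,5): δ = 45.43°  ·
  (1,6): δ = 96.34°  ·
  (2,3): δ = 101.53°  ·
  (2,4): δ = 43.27°  ·
  (2,5): δ = 5.30°  ✓
  (2,6): δ = 56.21°  ·
  (3,4): δ = 121.75°  ·
  (3,5): δ = 73.17°  ·
  (3,6): δ = 22.26°  ·
  (4,5): δ = 131.42°  ·
  (4,6): δ = 80.51°  ·
  (5,6): δ = 129.09°  ·
antipodal pairs: 2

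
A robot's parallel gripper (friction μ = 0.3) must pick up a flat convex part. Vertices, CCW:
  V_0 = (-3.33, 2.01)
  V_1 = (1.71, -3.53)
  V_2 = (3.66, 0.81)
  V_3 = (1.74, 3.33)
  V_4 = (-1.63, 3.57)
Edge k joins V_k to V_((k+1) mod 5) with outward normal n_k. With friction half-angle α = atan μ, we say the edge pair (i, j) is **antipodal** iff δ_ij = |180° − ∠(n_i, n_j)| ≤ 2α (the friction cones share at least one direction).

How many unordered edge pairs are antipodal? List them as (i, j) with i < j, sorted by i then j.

count = 2; pairs: (0,2), (1,4)

α = atan 0.3 = 16.70°;  2α = 33.40°
n_0 = (-0.7397, -0.6729)
n_1 = (+0.9122, -0.4098)
n_2 = (+0.7954, +0.6060)
n_3 = (+0.0710, +0.9975)
n_4 = (-0.6761, +0.7368)
  (0,1): δ = 66.49°  ·
  (0,2): δ = 4.99°  ✓
  (0,3): δ = 43.63°  ·
  (0,4): δ = 90.25°  ·
  (1,2): δ = 118.50°  ·
  (1,3): δ = 69.88°  ·
  (1,4): δ = 23.26°  ✓
  (2,3): δ = 131.38°  ·
  (2,4): δ = 84.76°  ·
  (3,4): δ = 133.39°  ·
antipodal pairs: 2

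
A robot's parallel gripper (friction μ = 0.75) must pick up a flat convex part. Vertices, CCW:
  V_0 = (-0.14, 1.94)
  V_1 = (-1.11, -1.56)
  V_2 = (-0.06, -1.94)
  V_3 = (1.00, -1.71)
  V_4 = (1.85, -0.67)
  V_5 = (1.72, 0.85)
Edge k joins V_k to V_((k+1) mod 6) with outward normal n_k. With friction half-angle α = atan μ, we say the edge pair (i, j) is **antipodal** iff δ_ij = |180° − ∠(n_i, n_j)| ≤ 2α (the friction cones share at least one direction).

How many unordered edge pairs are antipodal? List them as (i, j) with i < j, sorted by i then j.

count = 6; pairs: (0,2), (0,3), (0,4), (1,4), (1,5), (2,5)

α = atan 0.75 = 36.87°;  2α = 73.74°
n_0 = (-0.9637, +0.2671)
n_1 = (-0.3403, -0.9403)
n_2 = (+0.2120, -0.9773)
n_3 = (+0.7743, -0.6328)
n_4 = (+0.9964, +0.0852)
n_5 = (+0.5056, +0.8628)
  (0,1): δ = 94.41°  ·
  (0,2): δ = 62.27°  ✓
  (0,3): δ = 23.77°  ✓
  (0,4): δ = 20.38°  ✓
  (0,5): δ = 75.12°  ·
  (1,2): δ = 147.86°  ·
  (1,3): δ = 109.36°  ·
  (1,4): δ = 65.22°  ✓
  (1,5): δ = 10.48°  ✓
  (2,3): δ = 141.50°  ·
  (2,4): δ = 97.35°  ·
  (2,5): δ = 42.61°  ✓
  (3,4): δ = 135.85°  ·
  (3,5): δ = 81.11°  ·
  (4,5): δ = 125.26°  ·
antipodal pairs: 6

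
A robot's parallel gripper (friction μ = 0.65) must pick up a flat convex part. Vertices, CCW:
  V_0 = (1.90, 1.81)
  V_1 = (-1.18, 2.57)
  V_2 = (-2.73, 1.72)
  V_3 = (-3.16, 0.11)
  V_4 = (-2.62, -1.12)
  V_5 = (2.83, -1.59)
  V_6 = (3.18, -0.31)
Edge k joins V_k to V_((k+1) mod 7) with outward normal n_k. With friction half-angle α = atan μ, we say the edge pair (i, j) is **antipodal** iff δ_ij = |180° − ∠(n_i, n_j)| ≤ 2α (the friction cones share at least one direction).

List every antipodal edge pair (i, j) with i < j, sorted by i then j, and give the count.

α = atan 0.65 = 33.02°;  2α = 66.05°
n_0 = (+0.2396, +0.9709)
n_1 = (-0.4808, +0.8768)
n_2 = (-0.9661, +0.2580)
n_3 = (-0.9156, -0.4020)
n_4 = (-0.0859, -0.9963)
n_5 = (+0.9646, -0.2638)
n_6 = (+0.8561, +0.5169)
  (0,1): δ = 137.40°  ·
  (0,2): δ = 91.09°  ·
  (0,3): δ = 52.44°  ✓
  (0,4): δ = 8.93°  ✓
  (0,5): δ = 88.57°  ·
  (0,6): δ = 134.98°  ·
  (1,2): δ = 133.69°  ·
  (1,3): δ = 95.04°  ·
  (1,4): δ = 33.67°  ✓
  (1,5): δ = 45.97°  ✓
  (1,6): δ = 92.38°  ·
  (2,3): δ = 141.34°  ·
  (2,4): δ = 79.98°  ·
  (2,5): δ = 0.34°  ✓
  (2,6): δ = 46.08°  ✓
  (3,4): δ = 118.63°  ·
  (3,5): δ = 39.00°  ✓
  (3,6): δ = 7.42°  ✓
  (4,5): δ = 100.36°  ·
  (4,6): δ = 53.95°  ✓
  (5,6): δ = 133.58°  ·
antipodal pairs: 9

count = 9; pairs: (0,3), (0,4), (1,4), (1,5), (2,5), (2,6), (3,5), (3,6), (4,6)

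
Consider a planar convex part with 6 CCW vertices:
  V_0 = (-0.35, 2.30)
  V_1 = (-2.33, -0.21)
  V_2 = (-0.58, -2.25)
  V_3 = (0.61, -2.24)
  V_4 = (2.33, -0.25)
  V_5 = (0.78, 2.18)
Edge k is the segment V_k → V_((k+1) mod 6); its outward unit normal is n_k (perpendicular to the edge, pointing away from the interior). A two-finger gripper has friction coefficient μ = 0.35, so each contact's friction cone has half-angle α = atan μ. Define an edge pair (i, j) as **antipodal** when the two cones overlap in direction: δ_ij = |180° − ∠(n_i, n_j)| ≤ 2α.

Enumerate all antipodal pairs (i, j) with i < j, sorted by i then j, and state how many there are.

count = 3; pairs: (0,3), (1,4), (2,5)

α = atan 0.35 = 19.29°;  2α = 38.58°
n_0 = (-0.7851, +0.6193)
n_1 = (-0.7590, -0.6511)
n_2 = (+0.0084, -1.0000)
n_3 = (+0.7566, -0.6539)
n_4 = (+0.8431, +0.5378)
n_5 = (+0.1056, +0.9944)
  (0,1): δ = 101.11°  ·
  (0,2): δ = 51.25°  ·
  (0,3): δ = 2.57°  ✓
  (0,4): δ = 70.80°  ·
  (0,5): δ = 122.21°  ·
  (1,2): δ = 130.14°  ·
  (1,3): δ = 81.46°  ·
  (1,4): δ = 8.09°  ✓
  (1,5): δ = 43.31°  ·
  (2,3): δ = 131.32°  ·
  (2,4): δ = 57.95°  ·
  (2,5): δ = 6.54°  ✓
  (3,4): δ = 106.63°  ·
  (3,5): δ = 55.22°  ·
  (4,5): δ = 128.59°  ·
antipodal pairs: 3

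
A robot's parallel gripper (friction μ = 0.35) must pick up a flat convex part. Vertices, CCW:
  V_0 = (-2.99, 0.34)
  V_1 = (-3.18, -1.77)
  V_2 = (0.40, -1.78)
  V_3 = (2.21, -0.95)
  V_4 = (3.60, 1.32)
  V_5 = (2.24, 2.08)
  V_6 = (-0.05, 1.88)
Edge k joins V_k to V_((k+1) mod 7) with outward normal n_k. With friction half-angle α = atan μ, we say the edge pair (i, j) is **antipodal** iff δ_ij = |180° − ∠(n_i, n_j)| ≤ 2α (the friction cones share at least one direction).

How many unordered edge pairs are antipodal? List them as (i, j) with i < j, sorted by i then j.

count = 7; pairs: (0,3), (1,4), (1,5), (1,6), (2,5), (2,6), (3,6)

α = atan 0.35 = 19.29°;  2α = 38.58°
n_0 = (-0.9960, +0.0897)
n_1 = (-0.0028, -1.0000)
n_2 = (+0.4168, -0.9090)
n_3 = (+0.8528, -0.5222)
n_4 = (+0.4878, +0.8729)
n_5 = (-0.0870, +0.9962)
n_6 = (-0.4640, +0.8858)
  (0,1): δ = 85.01°  ·
  (0,2): δ = 60.22°  ·
  (0,3): δ = 26.34°  ✓
  (0,4): δ = 65.95°  ·
  (0,5): δ = 100.14°  ·
  (0,6): δ = 122.79°  ·
  (1,2): δ = 155.21°  ·
  (1,3): δ = 121.32°  ·
  (1,4): δ = 29.04°  ✓
  (1,5): δ = 5.15°  ✓
  (1,6): δ = 27.81°  ✓
  (2,3): δ = 146.12°  ·
  (2,4): δ = 53.83°  ·
  (2,5): δ = 19.64°  ✓
  (2,6): δ = 3.01°  ✓
  (3,4): δ = 87.72°  ·
  (3,5): δ = 53.53°  ·
  (3,6): δ = 30.87°  ✓
  (4,5): δ = 145.81°  ·
  (4,6): δ = 123.16°  ·
  (5,6): δ = 157.35°  ·
antipodal pairs: 7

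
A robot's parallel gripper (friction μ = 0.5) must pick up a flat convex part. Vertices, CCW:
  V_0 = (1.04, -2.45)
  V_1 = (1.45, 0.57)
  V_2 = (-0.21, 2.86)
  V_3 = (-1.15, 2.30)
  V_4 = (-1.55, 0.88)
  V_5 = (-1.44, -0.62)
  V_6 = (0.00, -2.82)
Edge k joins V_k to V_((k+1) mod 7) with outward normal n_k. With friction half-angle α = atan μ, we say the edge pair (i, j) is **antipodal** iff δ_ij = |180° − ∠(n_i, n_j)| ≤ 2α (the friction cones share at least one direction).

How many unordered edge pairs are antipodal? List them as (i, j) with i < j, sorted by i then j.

count = 8; pairs: (0,2), (0,3), (0,4), (0,5), (1,3), (1,4), (1,5), (2,6)

α = atan 0.5 = 26.57°;  2α = 53.13°
n_0 = (+0.9909, -0.1345)
n_1 = (+0.8097, +0.5869)
n_2 = (-0.5118, +0.8591)
n_3 = (-0.9625, +0.2711)
n_4 = (-0.9973, -0.0731)
n_5 = (-0.8367, -0.5477)
n_6 = (+0.3352, -0.9422)
  (0,1): δ = 136.33°  ·
  (0,2): δ = 51.48°  ✓
  (0,3): δ = 8.00°  ✓
  (0,4): δ = 11.93°  ✓
  (0,5): δ = 40.94°  ✓
  (0,6): δ = 117.32°  ·
  (1,2): δ = 95.15°  ·
  (1,3): δ = 51.67°  ✓
  (1,4): δ = 31.74°  ✓
  (1,5): δ = 2.73°  ✓
  (1,6): δ = 73.65°  ·
  (2,3): δ = 136.52°  ·
  (2,4): δ = 116.59°  ·
  (2,5): δ = 87.58°  ·
  (2,6): δ = 11.20°  ✓
  (3,4): δ = 160.07°  ·
  (3,5): δ = 131.06°  ·
  (3,6): δ = 54.68°  ·
  (4,5): δ = 150.99°  ·
  (4,6): δ = 74.61°  ·
  (5,6): δ = 103.62°  ·
antipodal pairs: 8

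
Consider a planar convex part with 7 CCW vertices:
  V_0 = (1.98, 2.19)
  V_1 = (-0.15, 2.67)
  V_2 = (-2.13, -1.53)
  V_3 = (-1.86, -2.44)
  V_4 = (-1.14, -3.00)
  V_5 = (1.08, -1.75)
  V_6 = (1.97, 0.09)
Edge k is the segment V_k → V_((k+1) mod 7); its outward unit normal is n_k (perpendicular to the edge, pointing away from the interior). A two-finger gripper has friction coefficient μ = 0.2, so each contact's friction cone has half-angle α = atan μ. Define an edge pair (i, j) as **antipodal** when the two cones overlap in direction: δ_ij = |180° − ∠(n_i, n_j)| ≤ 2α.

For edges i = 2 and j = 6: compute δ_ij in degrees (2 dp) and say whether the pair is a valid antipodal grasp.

δ = 16.80°, valid

α = atan 0.2 = 11.31°;  2α = 22.62°
edge 2: e_2 = (+0.27, -0.91);  n_2 = (-0.9587, -0.2844)
edge 6: e_6 = (+0.01, +2.10);  n_6 = (+1.0000, -0.0048)
∠(n_2, n_6) = 163.20°
δ = |180° − 163.20°| = 16.80°
16.80° ≤ 2α = 22.62°  →  valid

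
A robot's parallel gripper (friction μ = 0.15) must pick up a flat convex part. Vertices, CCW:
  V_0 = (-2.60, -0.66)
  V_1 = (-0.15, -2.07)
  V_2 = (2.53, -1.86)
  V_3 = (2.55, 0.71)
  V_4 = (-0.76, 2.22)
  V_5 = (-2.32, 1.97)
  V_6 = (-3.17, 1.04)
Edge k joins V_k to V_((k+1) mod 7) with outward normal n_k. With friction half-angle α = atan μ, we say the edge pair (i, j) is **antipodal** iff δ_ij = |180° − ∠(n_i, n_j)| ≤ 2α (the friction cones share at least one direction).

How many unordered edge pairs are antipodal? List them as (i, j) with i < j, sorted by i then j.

count = 2; pairs: (0,3), (1,4)

α = atan 0.15 = 8.53°;  2α = 17.06°
n_0 = (-0.4988, -0.8667)
n_1 = (+0.0781, -0.9969)
n_2 = (+1.0000, -0.0078)
n_3 = (+0.4150, +0.9098)
n_4 = (-0.1582, +0.9874)
n_5 = (-0.7381, +0.6746)
n_6 = (-0.9481, -0.3179)
  (0,1): δ = 145.60°  ·
  (0,2): δ = 60.53°  ·
  (0,3): δ = 5.40°  ✓
  (0,4): δ = 39.03°  ·
  (0,5): δ = 77.49°  ·
  (0,6): δ = 138.46°  ·
  (1,2): δ = 94.93°  ·
  (1,3): δ = 29.00°  ·
  (1,4): δ = 4.62°  ✓
  (1,5): δ = 43.09°  ·
  (1,6): δ = 104.06°  ·
  (2,3): δ = 114.08°  ·
  (2,4): δ = 80.45°  ·
  (2,5): δ = 41.98°  ·
  (2,6): δ = 18.98°  ·
  (3,4): δ = 146.37°  ·
  (3,5): δ = 107.90°  ·
  (3,6): δ = 46.94°  ·
  (4,5): δ = 141.53°  ·
  (4,6): δ = 80.57°  ·
  (5,6): δ = 119.04°  ·
antipodal pairs: 2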